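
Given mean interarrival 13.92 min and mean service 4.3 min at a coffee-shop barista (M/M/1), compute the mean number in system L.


λ = 60/13.92 = 4.3103 /hr
μ = 60/4.3 = 13.9535 /hr
ρ = λ/μ = 4.3103/13.9535 = 0.3089
L = ρ/(1−ρ) = 0.3089/0.6911 = 0.4470

Final: 0.4470


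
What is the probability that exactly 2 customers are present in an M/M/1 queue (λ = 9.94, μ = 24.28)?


ρ = 9.94/24.28 = 0.4094
P_n = (1−ρ)·ρ^n = (1 − 0.4094)·0.4094^2 = 0.5906·0.167601 = 0.098986

Final: 0.098986


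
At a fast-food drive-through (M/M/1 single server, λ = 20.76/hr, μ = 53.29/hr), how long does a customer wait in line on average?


ρ = 20.76/53.29 = 0.3896
Wq = ρ/(μ−λ) = 0.3896/(53.29 − 20.76) = 0.3896/32.53 = 0.01198 hr

Final: 0.01198 hr


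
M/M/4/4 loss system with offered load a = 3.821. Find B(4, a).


B(c,a) = (a^c/c!) / Σ_{k=0}^{c} a^k/k!
a^4/4! = 8.881717
Σ terms (k=0..4): 1.00000 + 3.82100 + 7.30002 + 9.29779 + 8.88172 = 30.300530
B = 8.881717/30.300530 = 0.293121

Final: 0.293121


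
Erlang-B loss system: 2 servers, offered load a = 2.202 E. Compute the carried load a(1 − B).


B(2,2.202) = 0.430897 (Erlang-B)
Carried load = a(1 − B) = 2.202·(1 − 0.430897) = 2.202·0.569103 = 1.2532 E

Final: 1.2532 Erlangs


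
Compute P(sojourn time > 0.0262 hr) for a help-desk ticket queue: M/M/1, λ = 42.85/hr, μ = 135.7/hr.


W ~ Exponential(μ−λ) for M/M/1.
μ − λ = 135.7 − 42.85 = 92.8500
P(W > t) = e^{−(μ−λ)t} = e^{−2.4327} = 0.087802

Final: 0.087802


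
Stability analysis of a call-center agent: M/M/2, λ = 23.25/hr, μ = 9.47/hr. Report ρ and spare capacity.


Total capacity cμ = 2·9.47 = 18.94/hr
ρ = λ/(cμ) = 23.25/18.94 = 1.2276
Stable ⇔ ρ < 1: NO
Spare capacity = cμ − λ = 18.94 − 23.25 = -4.31/hr

Final: ρ = 1.2276; unstable; margin = -4.31/hr


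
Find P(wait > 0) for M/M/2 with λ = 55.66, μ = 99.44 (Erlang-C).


a = λ/μ = 0.5597; ρ = a/2 = 0.2799
P₀ = 0.562662 (from M/M/c formula)
C(c,a) = [a^c/(c!(1−ρ))]·P₀ = [0.31330/(2·0.7201)]·0.562662
= 0.21753·0.562662 = 0.122397

Final: 0.122397


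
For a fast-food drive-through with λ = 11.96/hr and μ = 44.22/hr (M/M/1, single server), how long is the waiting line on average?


ρ = 11.96/44.22 = 0.2705
Lq = ρ²/(1−ρ) = 0.07315/0.7295 = 0.1003

Final: 0.1003


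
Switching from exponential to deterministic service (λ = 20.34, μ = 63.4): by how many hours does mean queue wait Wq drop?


ρ = 20.34/63.4 = 0.3208
Wq(M/M/1) = ρ/(μ−λ) = 0.3208/43.06 = 0.007451 hr
Wq(M/D/1) = ρ/(2(μ−λ)) = 0.003725 hr
Savings = 0.007451 − 0.003725 = 0.003725 hr

Final: 0.003725 hr


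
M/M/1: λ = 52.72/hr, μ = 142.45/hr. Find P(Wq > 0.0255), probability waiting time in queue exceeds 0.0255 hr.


ρ = 52.72/142.45 = 0.3701
P(Wq > t) = ρ·e^{−(μ−λ)t} = 0.3701·e^{−2.2881}
= 0.3701·0.101458 = 0.037549

Final: 0.037549


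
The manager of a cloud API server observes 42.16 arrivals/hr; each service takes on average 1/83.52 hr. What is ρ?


ρ = λ/μ = 42.16/83.52 = 0.5048

Final: 0.5048


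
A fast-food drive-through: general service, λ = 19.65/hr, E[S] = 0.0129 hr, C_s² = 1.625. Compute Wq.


ρ = λ·E[S] = 19.65·0.0129 = 0.2535
E[S²] = E[S]²(1+C_s²) = 0.0129²·(1+1.625) = 0.0004368
Wq = λ·E[S²]/(2(1−ρ)) = 19.65·0.0004368/(2·0.7465) = 0.005749 hr

Final: 0.005749 hr


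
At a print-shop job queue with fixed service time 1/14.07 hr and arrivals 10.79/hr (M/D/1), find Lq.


ρ = 10.79/14.07 = 0.7669
M/D/1: Lq = ρ²/(2(1−ρ)) = 0.5881/(2·0.2331) = 1.26138

Final: 1.26138


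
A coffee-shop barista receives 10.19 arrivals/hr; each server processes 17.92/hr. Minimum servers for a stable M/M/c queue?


Stability requires cμ > λ ⇔ c > λ/μ.
λ/μ = 10.19/17.92 = 0.5686
Minimum integer c = ⌊0.5686⌋ + 1 = 1
Check: 1·17.92 = 17.92 > 10.19, while 0·17.92 = 0.00 ≤ 10.19

Final: 1 servers


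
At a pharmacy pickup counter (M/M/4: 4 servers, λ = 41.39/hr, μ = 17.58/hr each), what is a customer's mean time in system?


a = 2.3544; ρ = 0.5886; P₀ = 0.087620
Lq = P₀·a^c·ρ/(c!(1−ρ)²) = 0.39010
Wq = Lq/λ = 0.39010/41.39 = 0.009425 hr
W = Wq + 1/μ = 0.009425 + 0.05688 = 0.06631 hr

Final: 0.06631 hr


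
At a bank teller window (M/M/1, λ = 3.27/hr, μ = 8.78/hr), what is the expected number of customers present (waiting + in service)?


ρ = λ/μ = 3.27/8.78 = 0.3724
L = ρ/(1−ρ) = 0.3724/(1 − 0.3724) = 0.3724/0.6276 = 0.5935

Final: 0.5935


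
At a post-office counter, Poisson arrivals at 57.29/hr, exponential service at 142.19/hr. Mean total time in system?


W = 1/(μ−λ) = 1/(142.19 − 57.29) = 1/84.90 = 0.01178 hr

Final: 0.01178 hr


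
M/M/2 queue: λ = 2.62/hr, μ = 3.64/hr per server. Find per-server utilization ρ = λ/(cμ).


ρ = λ/(cμ) = 2.62/(2·3.64) = 2.62/7.28 = 0.3599

Final: 0.3599


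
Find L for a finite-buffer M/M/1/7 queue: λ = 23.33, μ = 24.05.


ρ = 23.33/24.05 = 0.9701
L = ρ[1 − (K+1)ρ^K + Kρ^(K+1)] / [(1−ρ)(1−ρ^(K+1))]
Numerator: 0.9701·(1 − 8·0.808347 + 7·0.784147) = 0.021587
Denominator: (0.02994)·(0.215853) = 0.006462
L = 0.021587/0.006462 = 3.3406

Final: 3.3406


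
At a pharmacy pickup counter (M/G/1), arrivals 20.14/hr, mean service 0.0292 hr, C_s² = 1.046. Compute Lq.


ρ = λ·E[S] = 20.14·0.0292 = 0.5881
Lq = ρ²(1+C_s²)/(2(1−ρ)) = 0.3458·(1+1.046)/(2·0.4119)
= 0.3458·2.0460/0.8238 = 0.85893

Final: 0.85893


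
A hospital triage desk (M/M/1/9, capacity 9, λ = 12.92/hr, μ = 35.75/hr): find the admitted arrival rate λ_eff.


ρ = 0.3614; P_K = (1−ρ)ρ^9/(1−ρ^10) = 0.00006716
λ_eff = λ(1 − P_K) = 12.92·(1 − 0.00006716) = 12.92·0.999933 = 12.9191 /hr

Final: 12.9191 /hr


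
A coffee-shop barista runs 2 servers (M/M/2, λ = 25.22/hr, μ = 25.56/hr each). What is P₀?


a = λ/μ = 25.22/25.56 = 0.9867; ρ = a/c = 0.4933
Σ_{k=0}^{1} a^k/k! (terms k=0..1) = 1.00000 + 0.98670 = 1.98670
Tail: a^2/(2!(1−ρ)) = 0.97357/(2·0.5067) = 0.96079
P₀ = 1/(1.98670 + 0.96079) = 1/2.94749 = 0.339272

Final: 0.339272


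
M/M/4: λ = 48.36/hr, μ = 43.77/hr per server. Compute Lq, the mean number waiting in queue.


a = λ/μ = 1.1049; ρ = a/4 = 0.2762
P₀ = 0.330490
Lq = P₀·a^c·ρ / (c!·(1−ρ)²) = 0.330490·1.49018·0.2762/(24·0.52386)
= 0.01082

Final: 0.01082


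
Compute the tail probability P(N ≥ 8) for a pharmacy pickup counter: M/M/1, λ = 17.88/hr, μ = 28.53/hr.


ρ = 17.88/28.53 = 0.6267
P(N ≥ n) = ρ^n = 0.6267^8 = 0.023797

Final: 0.023797


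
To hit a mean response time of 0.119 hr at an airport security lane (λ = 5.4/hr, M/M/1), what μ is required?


W = 1/(μ−λ) ⇒ μ − λ = 1/W = 1/0.119 = 8.4034
μ = λ + 1/W = 5.4 + 8.4034 = 13.8034 per hr

Final: 13.8034 /hr


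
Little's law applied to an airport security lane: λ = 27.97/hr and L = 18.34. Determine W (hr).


W = L/λ = 18.34/27.97 = 0.6557 hr

Final: 0.6557 hr


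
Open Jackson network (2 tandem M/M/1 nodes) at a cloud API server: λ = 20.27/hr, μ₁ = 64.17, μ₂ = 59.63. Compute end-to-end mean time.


Each node sees arrival rate λ = 20.27/hr (tandem ⇒ throughput preserved).
W₁ = 1/(μ₁−λ) = 1/(64.17−20.27) = 0.02278 hr
W₂ = 1/(μ₂−λ) = 1/(59.63−20.27) = 0.02541 hr
W_total = W₁ + W₂ = 0.02278 + 0.02541 = 0.04819 hr

Final: 0.04819 hr


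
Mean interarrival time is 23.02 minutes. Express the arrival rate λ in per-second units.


λ = 1/(interarrival time) in consistent units.
1 second = 0.0166667 min, so λ = 0.0166667/23.02 = 0.0007240 per second

Final: 0.0007240 /sec


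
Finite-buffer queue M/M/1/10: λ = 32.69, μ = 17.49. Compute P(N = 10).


ρ = λ/μ = 32.69/17.49 = 1.8691
P_K = (1−ρ)ρ^K/(1−ρ^(K+1)) = (-0.8691·520.296747)/(1 − 972.470021)
= -452.173274/-971.470021 = 0.465453

Final: 0.465453


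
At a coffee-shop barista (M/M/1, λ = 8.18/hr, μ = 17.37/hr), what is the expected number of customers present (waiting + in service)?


ρ = λ/μ = 8.18/17.37 = 0.4709
L = ρ/(1−ρ) = 0.4709/(1 − 0.4709) = 0.4709/0.5291 = 0.8901

Final: 0.8901


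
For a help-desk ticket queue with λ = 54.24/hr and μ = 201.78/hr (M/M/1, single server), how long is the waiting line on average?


ρ = 54.24/201.78 = 0.2688
Lq = ρ²/(1−ρ) = 0.07226/0.7312 = 0.09882

Final: 0.09882


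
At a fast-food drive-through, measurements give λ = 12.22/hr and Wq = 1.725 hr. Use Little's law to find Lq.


Lq = λWq = 12.22·1.725 = 21.0795

Final: 21.0795


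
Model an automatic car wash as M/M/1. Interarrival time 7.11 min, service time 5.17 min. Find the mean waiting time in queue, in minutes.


λ = 60/7.11 = 8.4388 /hr
μ = 60/5.17 = 11.6054 /hr
ρ = λ/μ = 8.4388/11.6054 = 0.7271
Wq = ρ/(μ−λ) = 0.7271/(11.6054−8.4388) = 0.22963 hr
In minutes: 0.22963·60 = 13.778 min

Final: 13.778 min


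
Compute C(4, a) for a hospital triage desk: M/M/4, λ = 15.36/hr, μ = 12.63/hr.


a = λ/μ = 1.2162; ρ = a/4 = 0.3040
P₀ = 0.295297 (from M/M/c formula)
C(c,a) = [a^c/(c!(1−ρ))]·P₀ = [2.18752/(24·0.6960)]·0.295297
= 0.13096·0.295297 = 0.038674

Final: 0.038674


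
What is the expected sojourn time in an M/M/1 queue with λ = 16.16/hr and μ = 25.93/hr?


W = 1/(μ−λ) = 1/(25.93 − 16.16) = 1/9.77 = 0.1024 hr

Final: 0.1024 hr


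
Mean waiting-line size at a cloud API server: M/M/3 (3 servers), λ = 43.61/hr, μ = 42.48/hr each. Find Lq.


a = λ/μ = 1.0266; ρ = a/3 = 0.3422
P₀ = 0.353646
Lq = P₀·a^c·ρ / (c!·(1−ρ)²) = 0.353646·1.08194·0.3422/(6·0.43270)
= 0.05043

Final: 0.05043


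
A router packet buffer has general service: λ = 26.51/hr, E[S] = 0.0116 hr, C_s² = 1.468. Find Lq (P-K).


ρ = λ·E[S] = 26.51·0.0116 = 0.3075
Lq = ρ²(1+C_s²)/(2(1−ρ)) = 0.09457·(1+1.468)/(2·0.6925)
= 0.09457·2.4680/1.3850 = 0.16852

Final: 0.16852


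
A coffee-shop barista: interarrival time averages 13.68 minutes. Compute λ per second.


λ = 1/(interarrival time) in consistent units.
1 second = 0.0166667 min, so λ = 0.0166667/13.68 = 0.001218 per second

Final: 0.001218 /sec


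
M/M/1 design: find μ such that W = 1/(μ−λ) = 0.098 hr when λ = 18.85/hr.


W = 1/(μ−λ) ⇒ μ − λ = 1/W = 1/0.098 = 10.2041
μ = λ + 1/W = 18.85 + 10.2041 = 29.0541 per hr

Final: 29.0541 /hr


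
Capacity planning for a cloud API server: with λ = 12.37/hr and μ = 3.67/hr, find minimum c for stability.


Stability requires cμ > λ ⇔ c > λ/μ.
λ/μ = 12.37/3.67 = 3.3706
Minimum integer c = ⌊3.3706⌋ + 1 = 4
Check: 4·3.67 = 14.68 > 12.37, while 3·3.67 = 11.01 ≤ 12.37

Final: 4 servers


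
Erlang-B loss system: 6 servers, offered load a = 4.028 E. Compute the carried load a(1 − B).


B(6,4.028) = 0.119191 (Erlang-B)
Carried load = a(1 − B) = 4.028·(1 − 0.119191) = 4.028·0.880809 = 3.5479 E

Final: 3.5479 Erlangs


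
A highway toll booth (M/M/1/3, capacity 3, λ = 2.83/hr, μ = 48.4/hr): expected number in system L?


ρ = 2.83/48.4 = 0.05847
L = ρ[1 − (K+1)ρ^K + Kρ^(K+1)] / [(1−ρ)(1−ρ^(K+1))]
Numerator: 0.05847·(1 − 4·0.0001999 + 3·0.00001169) = 0.058426
Denominator: (0.9415)·(0.999988) = 0.941518
L = 0.058426/0.941518 = 0.06206

Final: 0.06206


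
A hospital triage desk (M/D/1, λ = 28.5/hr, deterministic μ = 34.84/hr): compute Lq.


ρ = 28.5/34.84 = 0.8180
M/D/1: Lq = ρ²/(2(1−ρ)) = 0.6692/(2·0.1820) = 1.83862

Final: 1.83862


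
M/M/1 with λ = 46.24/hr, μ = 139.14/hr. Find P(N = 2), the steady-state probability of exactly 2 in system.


ρ = 46.24/139.14 = 0.3323
P_n = (1−ρ)·ρ^n = (1 − 0.3323)·0.3323^2 = 0.6677·0.110441 = 0.073739

Final: 0.073739


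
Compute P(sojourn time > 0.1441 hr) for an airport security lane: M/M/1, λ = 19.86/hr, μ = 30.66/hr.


W ~ Exponential(μ−λ) for M/M/1.
μ − λ = 30.66 − 19.86 = 10.8000
P(W > t) = e^{−(μ−λ)t} = e^{−1.5563} = 0.210919

Final: 0.210919


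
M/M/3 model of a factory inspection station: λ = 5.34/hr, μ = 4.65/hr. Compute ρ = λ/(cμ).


ρ = λ/(cμ) = 5.34/(3·4.65) = 5.34/13.95 = 0.3828

Final: 0.3828


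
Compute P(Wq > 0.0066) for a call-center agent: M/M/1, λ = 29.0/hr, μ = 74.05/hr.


ρ = 29.0/74.05 = 0.3916
P(Wq > t) = ρ·e^{−(μ−λ)t} = 0.3916·e^{−0.2973}
= 0.3916·0.742799 = 0.290900

Final: 0.290900


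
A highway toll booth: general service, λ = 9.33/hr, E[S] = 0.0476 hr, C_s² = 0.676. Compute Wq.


ρ = λ·E[S] = 9.33·0.0476 = 0.4441
E[S²] = E[S]²(1+C_s²) = 0.0476²·(1+0.676) = 0.003797
Wq = λ·E[S²]/(2(1−ρ)) = 9.33·0.003797/(2·0.5559) = 0.03187 hr

Final: 0.03187 hr


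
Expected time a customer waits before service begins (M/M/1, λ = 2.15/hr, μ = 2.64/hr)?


ρ = 2.15/2.64 = 0.8144
Wq = ρ/(μ−λ) = 0.8144/(2.64 − 2.15) = 0.8144/0.4900 = 1.6620 hr

Final: 1.6620 hr


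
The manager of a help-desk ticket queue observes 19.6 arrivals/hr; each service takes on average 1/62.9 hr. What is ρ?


ρ = λ/μ = 19.6/62.9 = 0.3116

Final: 0.3116


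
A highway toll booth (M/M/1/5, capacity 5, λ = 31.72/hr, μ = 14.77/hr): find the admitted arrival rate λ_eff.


ρ = 2.1476; P_K = (1−ρ)ρ^5/(1−ρ^6) = 0.539866
λ_eff = λ(1 − P_K) = 31.72·(1 − 0.539866) = 31.72·0.460134 = 14.5955 /hr

Final: 14.5955 /hr


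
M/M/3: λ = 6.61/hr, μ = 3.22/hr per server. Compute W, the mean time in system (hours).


a = 2.0528; ρ = 0.6843; P₀ = 0.102817
Lq = P₀·a^c·ρ/(c!(1−ρ)²) = 1.01748
Wq = Lq/λ = 1.01748/6.61 = 0.15393 hr
W = Wq + 1/μ = 0.15393 + 0.31056 = 0.46449 hr

Final: 0.46449 hr


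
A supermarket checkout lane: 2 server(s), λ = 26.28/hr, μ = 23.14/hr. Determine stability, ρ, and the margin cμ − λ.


Total capacity cμ = 2·23.14 = 46.28/hr
ρ = λ/(cμ) = 26.28/46.28 = 0.5678
Stable ⇔ ρ < 1: YES
Spare capacity = cμ − λ = 46.28 − 26.28 = 20.00/hr

Final: ρ = 0.5678; stable; margin = 20.00/hr


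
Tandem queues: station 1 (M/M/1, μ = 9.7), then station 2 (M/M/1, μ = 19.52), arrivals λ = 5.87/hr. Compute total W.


Each node sees arrival rate λ = 5.87/hr (tandem ⇒ throughput preserved).
W₁ = 1/(μ₁−λ) = 1/(9.7−5.87) = 0.26110 hr
W₂ = 1/(μ₂−λ) = 1/(19.52−5.87) = 0.07326 hr
W_total = W₁ + W₂ = 0.26110 + 0.07326 = 0.33436 hr

Final: 0.33436 hr


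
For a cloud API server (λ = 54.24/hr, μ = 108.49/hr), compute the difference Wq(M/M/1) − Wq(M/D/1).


ρ = 54.24/108.49 = 0.5000
Wq(M/M/1) = ρ/(μ−λ) = 0.5000/54.25 = 0.009216 hr
Wq(M/D/1) = ρ/(2(μ−λ)) = 0.004608 hr
Savings = 0.009216 − 0.004608 = 0.004608 hr

Final: 0.004608 hr


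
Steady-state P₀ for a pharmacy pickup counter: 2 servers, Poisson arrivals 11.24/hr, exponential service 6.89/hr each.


a = λ/μ = 11.24/6.89 = 1.6313; ρ = a/c = 0.8157
Σ_{k=0}^{1} a^k/k! (terms k=0..1) = 1.00000 + 1.63135 = 2.63135
Tail: a^2/(2!(1−ρ)) = 2.66130/(2·0.1843) = 7.21904
P₀ = 1/(2.63135 + 7.21904) = 1/9.85039 = 0.101519

Final: 0.101519


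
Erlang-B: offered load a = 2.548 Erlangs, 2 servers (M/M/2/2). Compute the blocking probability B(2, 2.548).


B(c,a) = (a^c/c!) / Σ_{k=0}^{c} a^k/k!
a^2/2! = 3.246152
Σ terms (k=0..2): 1.00000 + 2.54800 + 3.24615 = 6.794152
B = 3.246152/6.794152 = 0.477786

Final: 0.477786


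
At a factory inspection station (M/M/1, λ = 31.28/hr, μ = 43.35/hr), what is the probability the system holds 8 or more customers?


ρ = 31.28/43.35 = 0.7216
P(N ≥ n) = ρ^n = 0.7216^8 = 0.073489

Final: 0.073489


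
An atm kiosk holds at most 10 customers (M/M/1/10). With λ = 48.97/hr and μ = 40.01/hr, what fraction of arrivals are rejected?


ρ = λ/μ = 48.97/40.01 = 1.2239
P_K = (1−ρ)ρ^K/(1−ρ^(K+1)) = (-0.2239·7.544241)/(1 − 9.233728)
= -1.689488/-8.233728 = 0.205191

Final: 0.205191


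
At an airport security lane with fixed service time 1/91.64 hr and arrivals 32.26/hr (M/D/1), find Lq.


ρ = 32.26/91.64 = 0.3520
M/D/1: Lq = ρ²/(2(1−ρ)) = 0.1239/(2·0.6480) = 0.09563

Final: 0.09563


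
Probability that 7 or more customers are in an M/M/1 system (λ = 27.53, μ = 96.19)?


ρ = 27.53/96.19 = 0.2862
P(N ≥ n) = ρ^n = 0.2862^7 = 0.0001573

Final: 0.0001573


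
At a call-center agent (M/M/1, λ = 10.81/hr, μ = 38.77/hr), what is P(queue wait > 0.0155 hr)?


ρ = 10.81/38.77 = 0.2788
P(Wq > t) = ρ·e^{−(μ−λ)t} = 0.2788·e^{−0.4334}
= 0.2788·0.648314 = 0.180765

Final: 0.180765


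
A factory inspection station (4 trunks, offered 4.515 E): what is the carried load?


B(4,4.515) = 0.358024 (Erlang-B)
Carried load = a(1 − B) = 4.515·(1 − 0.358024) = 4.515·0.641976 = 2.8985 E

Final: 2.8985 Erlangs


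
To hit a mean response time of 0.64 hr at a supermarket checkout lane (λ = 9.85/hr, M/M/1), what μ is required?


W = 1/(μ−λ) ⇒ μ − λ = 1/W = 1/0.64 = 1.5625
μ = λ + 1/W = 9.85 + 1.5625 = 11.4125 per hr

Final: 11.4125 /hr


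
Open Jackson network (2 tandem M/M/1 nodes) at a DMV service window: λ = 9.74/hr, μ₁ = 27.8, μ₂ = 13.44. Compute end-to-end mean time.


Each node sees arrival rate λ = 9.74/hr (tandem ⇒ throughput preserved).
W₁ = 1/(μ₁−λ) = 1/(27.8−9.74) = 0.05537 hr
W₂ = 1/(μ₂−λ) = 1/(13.44−9.74) = 0.27027 hr
W_total = W₁ + W₂ = 0.05537 + 0.27027 = 0.32564 hr

Final: 0.32564 hr


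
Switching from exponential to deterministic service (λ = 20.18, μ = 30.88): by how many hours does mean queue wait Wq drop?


ρ = 20.18/30.88 = 0.6535
Wq(M/M/1) = ρ/(μ−λ) = 0.6535/10.70 = 0.06107 hr
Wq(M/D/1) = ρ/(2(μ−λ)) = 0.03054 hr
Savings = 0.06107 − 0.03054 = 0.03054 hr

Final: 0.03054 hr


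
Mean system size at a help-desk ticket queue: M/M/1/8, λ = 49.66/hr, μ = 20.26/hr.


ρ = 49.66/20.26 = 2.4511
L = ρ[1 − (K+1)ρ^K + Kρ^(K+1)] / [(1−ρ)(1−ρ^(K+1))]
Numerator: 2.4511·(1 − 9·1302.981332 + 8·3193.783462) = 33885.561569
Denominator: (-1.4511)·(-3192.783462) = 4633.160602
L = 33885.561569/4633.160602 = 7.3137

Final: 7.3137


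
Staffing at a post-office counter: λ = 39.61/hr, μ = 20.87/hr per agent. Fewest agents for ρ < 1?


Stability requires cμ > λ ⇔ c > λ/μ.
λ/μ = 39.61/20.87 = 1.8979
Minimum integer c = ⌊1.8979⌋ + 1 = 2
Check: 2·20.87 = 41.74 > 39.61, while 1·20.87 = 20.87 ≤ 39.61

Final: 2 servers


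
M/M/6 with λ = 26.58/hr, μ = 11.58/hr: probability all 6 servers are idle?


a = λ/μ = 26.58/11.58 = 2.2953; ρ = a/c = 0.3826
Σ_{k=0}^{5} a^k/k! (terms k=0..5) = 1.00000 + 2.29534 + 2.63429 + 2.01552 + 1.15658 + 0.53095 = 9.63267
Tail: a^6/(6!(1−ρ)) = 146.24415/(720·0.6174) = 0.32896
P₀ = 1/(9.63267 + 0.32896) = 1/9.96163 = 0.100385

Final: 0.100385


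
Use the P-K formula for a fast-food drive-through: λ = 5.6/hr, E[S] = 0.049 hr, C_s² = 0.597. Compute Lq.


ρ = λ·E[S] = 5.6·0.049 = 0.2744
Lq = ρ²(1+C_s²)/(2(1−ρ)) = 0.07530·(1+0.597)/(2·0.7256)
= 0.07530·1.5970/1.4512 = 0.08286

Final: 0.08286


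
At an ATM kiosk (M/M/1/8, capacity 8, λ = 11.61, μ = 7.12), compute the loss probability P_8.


ρ = λ/μ = 11.61/7.12 = 1.6306
P_K = (1−ρ)ρ^K/(1−ρ^(K+1)) = (-0.6306·49.982481)/(1 − 81.502332)
= -31.519851/-80.502332 = 0.391540

Final: 0.391540


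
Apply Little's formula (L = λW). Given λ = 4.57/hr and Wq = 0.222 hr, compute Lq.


Lq = λWq = 4.57·0.222 = 1.0145

Final: 1.0145


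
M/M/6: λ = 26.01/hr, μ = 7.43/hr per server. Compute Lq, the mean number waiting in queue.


a = λ/μ = 3.5007; ρ = a/6 = 0.5834
P₀ = 0.028941
Lq = P₀·a^c·ρ / (c!·(1−ρ)²) = 0.028941·1840.38731·0.5834/(720·0.17352)
= 0.24874

Final: 0.24874


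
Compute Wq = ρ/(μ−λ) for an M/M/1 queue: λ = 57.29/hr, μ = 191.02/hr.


ρ = 57.29/191.02 = 0.2999
Wq = ρ/(μ−λ) = 0.2999/(191.02 − 57.29) = 0.2999/133.73 = 0.002243 hr

Final: 0.002243 hr


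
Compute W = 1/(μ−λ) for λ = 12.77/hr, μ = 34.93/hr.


W = 1/(μ−λ) = 1/(34.93 − 12.77) = 1/22.16 = 0.04513 hr

Final: 0.04513 hr


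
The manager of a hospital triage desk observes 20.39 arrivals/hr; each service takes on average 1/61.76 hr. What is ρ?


ρ = λ/μ = 20.39/61.76 = 0.3301

Final: 0.3301


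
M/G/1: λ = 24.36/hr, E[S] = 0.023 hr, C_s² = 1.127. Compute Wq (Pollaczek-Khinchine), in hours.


ρ = λ·E[S] = 24.36·0.023 = 0.5603
E[S²] = E[S]²(1+C_s²) = 0.023²·(1+1.127) = 0.001125
Wq = λ·E[S²]/(2(1−ρ)) = 24.36·0.001125/(2·0.4397) = 0.03117 hr

Final: 0.03117 hr


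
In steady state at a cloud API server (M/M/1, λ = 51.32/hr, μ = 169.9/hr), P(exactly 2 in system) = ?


ρ = 51.32/169.9 = 0.3021
P_n = (1−ρ)·ρ^n = (1 − 0.3021)·0.3021^2 = 0.6979·0.091240 = 0.063680

Final: 0.063680


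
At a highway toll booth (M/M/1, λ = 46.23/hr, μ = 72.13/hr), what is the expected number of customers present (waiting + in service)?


ρ = λ/μ = 46.23/72.13 = 0.6409
L = ρ/(1−ρ) = 0.6409/(1 − 0.6409) = 0.6409/0.3591 = 1.7849

Final: 1.7849


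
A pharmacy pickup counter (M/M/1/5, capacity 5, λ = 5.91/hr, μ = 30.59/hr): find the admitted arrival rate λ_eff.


ρ = 0.1932; P_K = (1−ρ)ρ^5/(1−ρ^6) = 0.0002172
λ_eff = λ(1 − P_K) = 5.91·(1 − 0.0002172) = 5.91·0.999783 = 5.9087 /hr

Final: 5.9087 /hr


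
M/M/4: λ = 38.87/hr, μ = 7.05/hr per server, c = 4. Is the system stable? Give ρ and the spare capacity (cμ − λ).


Total capacity cμ = 4·7.05 = 28.20/hr
ρ = λ/(cμ) = 38.87/28.20 = 1.3784
Stable ⇔ ρ < 1: NO
Spare capacity = cμ − λ = 28.20 − 38.87 = -10.67/hr

Final: ρ = 1.3784; unstable; margin = -10.67/hr


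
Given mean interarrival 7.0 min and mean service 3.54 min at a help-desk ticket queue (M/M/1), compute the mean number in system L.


λ = 60/7.0 = 8.5714 /hr
μ = 60/3.54 = 16.9492 /hr
ρ = λ/μ = 8.5714/16.9492 = 0.5057
L = ρ/(1−ρ) = 0.5057/0.4943 = 1.0231

Final: 1.0231


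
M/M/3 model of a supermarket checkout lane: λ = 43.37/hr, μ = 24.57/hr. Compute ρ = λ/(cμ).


ρ = λ/(cμ) = 43.37/(3·24.57) = 43.37/73.71 = 0.5884

Final: 0.5884


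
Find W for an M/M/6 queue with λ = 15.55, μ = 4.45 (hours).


a = 3.4944; ρ = 0.5824; P₀ = 0.029137
Lq = P₀·a^c·ρ/(c!(1−ρ)²) = 0.24605
Wq = Lq/λ = 0.24605/15.55 = 0.01582 hr
W = Wq + 1/μ = 0.01582 + 0.22472 = 0.24054 hr

Final: 0.24054 hr


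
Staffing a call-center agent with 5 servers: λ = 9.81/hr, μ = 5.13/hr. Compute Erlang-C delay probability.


a = λ/μ = 1.9123; ρ = a/5 = 0.3825
P₀ = 0.146877 (from M/M/c formula)
C(c,a) = [a^c/(c!(1−ρ))]·P₀ = [25.57162/(120·0.6175)]·0.146877
= 0.34507·0.146877 = 0.050683

Final: 0.050683


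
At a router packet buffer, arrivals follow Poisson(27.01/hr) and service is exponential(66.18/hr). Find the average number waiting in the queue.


ρ = 27.01/66.18 = 0.4081
Lq = ρ²/(1−ρ) = 0.1666/0.5919 = 0.2814

Final: 0.2814


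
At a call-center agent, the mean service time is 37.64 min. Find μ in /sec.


μ = 1/(service time) in consistent units.
1 second = 0.0166667 min, so μ = 0.0166667/37.64 = 0.0004428 per second

Final: 0.0004428 /sec


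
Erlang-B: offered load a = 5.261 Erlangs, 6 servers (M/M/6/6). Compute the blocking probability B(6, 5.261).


B(c,a) = (a^c/c!) / Σ_{k=0}^{c} a^k/k!
a^6/6! = 29.449459
Σ terms (k=0..6): 1.00000 + 5.26100 + 13.83906 + 24.26910 + 31.91993 + 33.58615 + 29.44946 = 139.324704
B = 29.449459/139.324704 = 0.211373

Final: 0.211373


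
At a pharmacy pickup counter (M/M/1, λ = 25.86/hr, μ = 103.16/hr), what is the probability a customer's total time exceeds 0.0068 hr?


W ~ Exponential(μ−λ) for M/M/1.
μ − λ = 103.16 − 25.86 = 77.3000
P(W > t) = e^{−(μ−λ)t} = e^{−0.5256} = 0.591177

Final: 0.591177


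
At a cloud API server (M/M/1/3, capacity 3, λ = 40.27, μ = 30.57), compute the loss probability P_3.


ρ = λ/μ = 40.27/30.57 = 1.3173
P_K = (1−ρ)ρ^K/(1−ρ^(K+1)) = (-0.3173·2.285907)/(1 − 3.011236)
= -0.725329/-2.011236 = 0.360638

Final: 0.360638


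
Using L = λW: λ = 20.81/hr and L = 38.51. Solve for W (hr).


W = L/λ = 38.51/20.81 = 1.8506 hr

Final: 1.8506 hr


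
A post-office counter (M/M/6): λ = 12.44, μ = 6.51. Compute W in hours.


a = 1.9109; ρ = 0.3185; P₀ = 0.147781
Lq = P₀·a^c·ρ/(c!(1−ρ)²) = 0.006853
Wq = Lq/λ = 0.006853/12.44 = 0.0005509 hr
W = Wq + 1/μ = 0.0005509 + 0.15361 = 0.15416 hr

Final: 0.15416 hr


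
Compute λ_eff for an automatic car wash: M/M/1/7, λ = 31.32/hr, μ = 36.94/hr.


ρ = 0.8479; P_K = (1−ρ)ρ^7/(1−ρ^8) = 0.065379
λ_eff = λ(1 − P_K) = 31.32·(1 − 0.065379) = 31.32·0.934621 = 29.2723 /hr

Final: 29.2723 /hr


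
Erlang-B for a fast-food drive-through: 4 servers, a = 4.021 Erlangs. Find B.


B(c,a) = (a^c/c!) / Σ_{k=0}^{c} a^k/k!
a^4/4! = 10.892437
Σ terms (k=0..4): 1.00000 + 4.02100 + 8.08422 + 10.83555 + 10.89244 = 34.833208
B = 10.892437/34.833208 = 0.312703

Final: 0.312703


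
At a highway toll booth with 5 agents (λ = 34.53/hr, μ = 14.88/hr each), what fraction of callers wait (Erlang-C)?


a = λ/μ = 2.3206; ρ = a/5 = 0.4641
P₀ = 0.096614 (from M/M/c formula)
C(c,a) = [a^c/(c!(1−ρ))]·P₀ = [67.29274/(120·0.5359)]·0.096614
= 1.04644·0.096614 = 0.101100

Final: 0.101100


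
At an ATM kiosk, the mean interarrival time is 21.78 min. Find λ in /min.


λ = 1/(interarrival time) in consistent units.
1 minute = 1 min, so λ = 1/21.78 = 0.04591 per minute

Final: 0.04591 /min


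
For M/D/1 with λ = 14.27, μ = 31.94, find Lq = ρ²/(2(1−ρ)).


ρ = 14.27/31.94 = 0.4468
M/D/1: Lq = ρ²/(2(1−ρ)) = 0.1996/(2·0.5532) = 0.18040

Final: 0.18040


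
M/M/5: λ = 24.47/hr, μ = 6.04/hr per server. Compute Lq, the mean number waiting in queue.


a = λ/μ = 4.0513; ρ = a/5 = 0.8103
P₀ = 0.011976
Lq = P₀·a^c·ρ / (c!·(1−ρ)²) = 0.011976·1091.40303·0.8103/(120·0.03600)
= 2.45158

Final: 2.45158


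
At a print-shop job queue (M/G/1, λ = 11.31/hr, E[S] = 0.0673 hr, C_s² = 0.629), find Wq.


ρ = λ·E[S] = 11.31·0.0673 = 0.7612
E[S²] = E[S]²(1+C_s²) = 0.0673²·(1+0.629) = 0.007378
Wq = λ·E[S²]/(2(1−ρ)) = 11.31·0.007378/(2·0.2388) = 0.17470 hr

Final: 0.17470 hr


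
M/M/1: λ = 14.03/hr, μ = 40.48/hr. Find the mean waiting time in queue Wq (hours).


ρ = 14.03/40.48 = 0.3466
Wq = ρ/(μ−λ) = 0.3466/(40.48 − 14.03) = 0.3466/26.45 = 0.01310 hr

Final: 0.01310 hr


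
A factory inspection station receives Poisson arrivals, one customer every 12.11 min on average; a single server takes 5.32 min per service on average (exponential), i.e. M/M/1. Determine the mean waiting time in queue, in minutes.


λ = 60/12.11 = 4.9546 /hr
μ = 60/5.32 = 11.2782 /hr
ρ = λ/μ = 4.9546/11.2782 = 0.4393
Wq = ρ/(μ−λ) = 0.4393/(11.2782−4.9546) = 0.06947 hr
In minutes: 0.06947·60 = 4.168 min

Final: 4.168 min


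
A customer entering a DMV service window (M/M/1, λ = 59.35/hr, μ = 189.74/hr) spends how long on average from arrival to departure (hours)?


W = 1/(μ−λ) = 1/(189.74 − 59.35) = 1/130.39 = 0.007669 hr

Final: 0.007669 hr


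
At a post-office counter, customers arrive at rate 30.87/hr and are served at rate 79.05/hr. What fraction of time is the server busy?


ρ = λ/μ = 30.87/79.05 = 0.3905

Final: 0.3905


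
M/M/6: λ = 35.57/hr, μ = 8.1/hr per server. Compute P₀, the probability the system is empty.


a = λ/μ = 35.57/8.1 = 4.3914; ρ = a/c = 0.7319
Σ_{k=0}^{5} a^k/k! (terms k=0..5) = 1.00000 + 4.39136 + 9.64201 + 14.11384 + 15.49473 + 13.60859 = 58.25053
Tail: a^6/(6!(1−ρ)) = 7171.22052/(720·0.2681) = 37.14945
P₀ = 1/(58.25053 + 37.14945) = 1/95.39999 = 0.010482

Final: 0.010482


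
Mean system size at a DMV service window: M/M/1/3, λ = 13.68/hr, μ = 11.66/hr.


ρ = 13.68/11.66 = 1.1732
L = ρ[1 − (K+1)ρ^K + Kρ^(K+1)] / [(1−ρ)(1−ρ^(K+1))]
Numerator: 1.1732·(1 − 4·1.614963 + 3·1.894742) = 0.263245
Denominator: (-0.1732)·(-0.894742) = 0.155007
L = 0.263245/0.155007 = 1.6983

Final: 1.6983


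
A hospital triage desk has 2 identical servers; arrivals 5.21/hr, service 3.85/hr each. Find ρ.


ρ = λ/(cμ) = 5.21/(2·3.85) = 5.21/7.70 = 0.6766

Final: 0.6766


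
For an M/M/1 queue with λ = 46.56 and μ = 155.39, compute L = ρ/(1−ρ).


ρ = λ/μ = 46.56/155.39 = 0.2996
L = ρ/(1−ρ) = 0.2996/(1 − 0.2996) = 0.2996/0.7004 = 0.4278

Final: 0.4278


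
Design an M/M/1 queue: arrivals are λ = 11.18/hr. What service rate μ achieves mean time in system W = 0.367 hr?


W = 1/(μ−λ) ⇒ μ − λ = 1/W = 1/0.367 = 2.7248
μ = λ + 1/W = 11.18 + 2.7248 = 13.9048 per hr

Final: 13.9048 /hr


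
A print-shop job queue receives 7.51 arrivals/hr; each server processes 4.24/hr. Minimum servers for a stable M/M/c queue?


Stability requires cμ > λ ⇔ c > λ/μ.
λ/μ = 7.51/4.24 = 1.7712
Minimum integer c = ⌊1.7712⌋ + 1 = 2
Check: 2·4.24 = 8.48 > 7.51, while 1·4.24 = 4.24 ≤ 7.51

Final: 2 servers


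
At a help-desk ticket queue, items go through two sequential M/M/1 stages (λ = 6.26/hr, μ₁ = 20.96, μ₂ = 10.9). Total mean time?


Each node sees arrival rate λ = 6.26/hr (tandem ⇒ throughput preserved).
W₁ = 1/(μ₁−λ) = 1/(20.96−6.26) = 0.06803 hr
W₂ = 1/(μ₂−λ) = 1/(10.9−6.26) = 0.21552 hr
W_total = W₁ + W₂ = 0.06803 + 0.21552 = 0.28354 hr

Final: 0.28354 hr


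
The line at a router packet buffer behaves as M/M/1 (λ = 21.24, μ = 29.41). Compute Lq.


ρ = 21.24/29.41 = 0.7222
Lq = ρ²/(1−ρ) = 0.5216/0.2778 = 1.8776

Final: 1.8776


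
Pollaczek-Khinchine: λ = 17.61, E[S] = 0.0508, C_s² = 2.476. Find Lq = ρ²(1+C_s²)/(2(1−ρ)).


ρ = λ·E[S] = 17.61·0.0508 = 0.8946
Lq = ρ²(1+C_s²)/(2(1−ρ)) = 0.8003·(1+2.476)/(2·0.1054)
= 0.8003·3.4760/0.2108 = 13.19489

Final: 13.19489


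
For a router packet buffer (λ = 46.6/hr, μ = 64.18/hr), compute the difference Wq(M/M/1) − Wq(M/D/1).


ρ = 46.6/64.18 = 0.7261
Wq(M/M/1) = ρ/(μ−λ) = 0.7261/17.58 = 0.04130 hr
Wq(M/D/1) = ρ/(2(μ−λ)) = 0.02065 hr
Savings = 0.04130 − 0.02065 = 0.02065 hr

Final: 0.02065 hr


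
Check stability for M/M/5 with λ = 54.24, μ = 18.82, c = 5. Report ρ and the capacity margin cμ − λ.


Total capacity cμ = 5·18.82 = 94.10/hr
ρ = λ/(cμ) = 54.24/94.10 = 0.5764
Stable ⇔ ρ < 1: YES
Spare capacity = cμ − λ = 94.10 − 54.24 = 39.86/hr

Final: ρ = 0.5764; stable; margin = 39.86/hr


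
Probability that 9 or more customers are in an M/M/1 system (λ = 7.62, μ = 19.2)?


ρ = 7.62/19.2 = 0.3969
P(N ≥ n) = ρ^n = 0.3969^9 = 0.0002443

Final: 0.0002443


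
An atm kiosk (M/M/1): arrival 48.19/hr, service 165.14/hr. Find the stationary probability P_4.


ρ = 48.19/165.14 = 0.2918
P_n = (1−ρ)·ρ^n = (1 − 0.2918)·0.2918^4 = 0.7082·0.007251 = 0.005135

Final: 0.005135


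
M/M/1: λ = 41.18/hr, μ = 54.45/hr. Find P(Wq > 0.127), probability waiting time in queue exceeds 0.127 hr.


ρ = 41.18/54.45 = 0.7563
P(Wq > t) = ρ·e^{−(μ−λ)t} = 0.7563·e^{−1.6853}
= 0.7563·0.185391 = 0.140209

Final: 0.140209


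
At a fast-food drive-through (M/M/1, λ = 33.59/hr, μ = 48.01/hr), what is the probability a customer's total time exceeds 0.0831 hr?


W ~ Exponential(μ−λ) for M/M/1.
μ − λ = 48.01 − 33.59 = 14.4200
P(W > t) = e^{−(μ−λ)t} = e^{−1.1983} = 0.301706

Final: 0.301706


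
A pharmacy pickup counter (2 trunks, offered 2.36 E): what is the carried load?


B(2,2.36) = 0.453196 (Erlang-B)
Carried load = a(1 − B) = 2.36·(1 − 0.453196) = 2.36·0.546804 = 1.2905 E

Final: 1.2905 Erlangs


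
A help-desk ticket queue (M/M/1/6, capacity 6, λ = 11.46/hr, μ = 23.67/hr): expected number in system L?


ρ = 11.46/23.67 = 0.4842
L = ρ[1 − (K+1)ρ^K + Kρ^(K+1)] / [(1−ρ)(1−ρ^(K+1))]
Numerator: 0.4842·(1 − 7·0.012880 + 6·0.006236) = 0.458620
Denominator: (0.5158)·(0.993764) = 0.512626
L = 0.458620/0.512626 = 0.8946

Final: 0.8946


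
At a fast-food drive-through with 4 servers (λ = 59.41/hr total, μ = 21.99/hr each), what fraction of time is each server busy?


ρ = λ/(cμ) = 59.41/(4·21.99) = 59.41/87.96 = 0.6754

Final: 0.6754


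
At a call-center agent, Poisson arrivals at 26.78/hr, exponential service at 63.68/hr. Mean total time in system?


W = 1/(μ−λ) = 1/(63.68 − 26.78) = 1/36.90 = 0.02710 hr

Final: 0.02710 hr


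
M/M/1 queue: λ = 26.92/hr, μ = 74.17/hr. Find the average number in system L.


ρ = λ/μ = 26.92/74.17 = 0.3629
L = ρ/(1−ρ) = 0.3629/(1 − 0.3629) = 0.3629/0.6371 = 0.5697

Final: 0.5697


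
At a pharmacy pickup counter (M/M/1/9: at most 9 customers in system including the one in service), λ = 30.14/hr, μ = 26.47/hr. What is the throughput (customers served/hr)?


ρ = 1.1386; P_K = (1−ρ)ρ^9/(1−ρ^10) = 0.167482
λ_eff = λ(1 − P_K) = 30.14·(1 − 0.167482) = 30.14·0.832518 = 25.0921 /hr

Final: 25.0921 /hr


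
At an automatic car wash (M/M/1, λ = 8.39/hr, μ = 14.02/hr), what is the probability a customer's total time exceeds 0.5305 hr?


W ~ Exponential(μ−λ) for M/M/1.
μ − λ = 14.02 − 8.39 = 5.6300
P(W > t) = e^{−(μ−λ)t} = e^{−2.9867} = 0.050453

Final: 0.050453


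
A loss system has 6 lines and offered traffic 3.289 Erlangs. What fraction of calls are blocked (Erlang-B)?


B(c,a) = (a^c/c!) / Σ_{k=0}^{c} a^k/k!
a^6/6! = 1.758129
Σ terms (k=0..6): 1.00000 + 3.28900 + 5.40876 + 5.92980 + 4.87578 + 3.20729 + 1.75813 = 25.468765
B = 1.758129/25.468765 = 0.069031

Final: 0.069031


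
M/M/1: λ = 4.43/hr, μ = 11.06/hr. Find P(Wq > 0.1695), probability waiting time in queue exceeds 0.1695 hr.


ρ = 4.43/11.06 = 0.4005
P(Wq > t) = ρ·e^{−(μ−λ)t} = 0.4005·e^{−1.1238}
= 0.4005·0.325047 = 0.130195

Final: 0.130195


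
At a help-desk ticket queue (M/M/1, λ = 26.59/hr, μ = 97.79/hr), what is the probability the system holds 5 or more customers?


ρ = 26.59/97.79 = 0.2719
P(N ≥ n) = ρ^n = 0.2719^5 = 0.001486

Final: 0.001486


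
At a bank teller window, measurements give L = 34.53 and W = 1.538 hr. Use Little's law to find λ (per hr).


λ = L/W = 34.53/1.538 = 22.4512 /hr

Final: 22.4512 /hr


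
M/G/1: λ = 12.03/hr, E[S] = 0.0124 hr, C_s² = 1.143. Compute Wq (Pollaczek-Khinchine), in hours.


ρ = λ·E[S] = 12.03·0.0124 = 0.1492
E[S²] = E[S]²(1+C_s²) = 0.0124²·(1+1.143) = 0.0003295
Wq = λ·E[S²]/(2(1−ρ)) = 12.03·0.0003295/(2·0.8508) = 0.002329 hr

Final: 0.002329 hr


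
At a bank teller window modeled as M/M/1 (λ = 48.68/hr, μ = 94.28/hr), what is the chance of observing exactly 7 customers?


ρ = 48.68/94.28 = 0.5163
P_n = (1−ρ)·ρ^n = (1 − 0.5163)·0.5163^7 = 0.4837·0.009784 = 0.004732

Final: 0.004732


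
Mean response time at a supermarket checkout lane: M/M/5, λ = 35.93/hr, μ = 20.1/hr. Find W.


a = 1.7876; ρ = 0.3575; P₀ = 0.166683
Lq = P₀·a^c·ρ/(c!(1−ρ)²) = 0.02196
Wq = Lq/λ = 0.02196/35.93 = 0.0006111 hr
W = Wq + 1/μ = 0.0006111 + 0.04975 = 0.05036 hr

Final: 0.05036 hr


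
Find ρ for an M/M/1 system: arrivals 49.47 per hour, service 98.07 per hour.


ρ = λ/μ = 49.47/98.07 = 0.5044

Final: 0.5044


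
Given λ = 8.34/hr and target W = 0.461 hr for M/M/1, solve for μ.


W = 1/(μ−λ) ⇒ μ − λ = 1/W = 1/0.461 = 2.1692
μ = λ + 1/W = 8.34 + 2.1692 = 10.5092 per hr

Final: 10.5092 /hr


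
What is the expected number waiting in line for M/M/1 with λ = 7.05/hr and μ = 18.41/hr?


ρ = 7.05/18.41 = 0.3829
Lq = ρ²/(1−ρ) = 0.1466/0.6171 = 0.2377

Final: 0.2377


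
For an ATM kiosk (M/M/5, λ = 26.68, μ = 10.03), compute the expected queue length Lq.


a = λ/μ = 2.6600; ρ = a/5 = 0.5320
P₀ = 0.067603
Lq = P₀·a^c·ρ / (c!·(1−ρ)²) = 0.067603·133.17554·0.5320/(120·0.21902)
= 0.18224

Final: 0.18224


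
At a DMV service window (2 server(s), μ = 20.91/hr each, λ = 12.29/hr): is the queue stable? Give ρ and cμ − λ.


Total capacity cμ = 2·20.91 = 41.82/hr
ρ = λ/(cμ) = 12.29/41.82 = 0.2939
Stable ⇔ ρ < 1: YES
Spare capacity = cμ − λ = 41.82 − 12.29 = 29.53/hr

Final: ρ = 0.2939; stable; margin = 29.53/hr


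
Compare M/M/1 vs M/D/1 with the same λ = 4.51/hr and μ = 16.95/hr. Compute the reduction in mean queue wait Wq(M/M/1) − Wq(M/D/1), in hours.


ρ = 4.51/16.95 = 0.2661
Wq(M/M/1) = ρ/(μ−λ) = 0.2661/12.44 = 0.02139 hr
Wq(M/D/1) = ρ/(2(μ−λ)) = 0.01069 hr
Savings = 0.02139 − 0.01069 = 0.01069 hr

Final: 0.01069 hr


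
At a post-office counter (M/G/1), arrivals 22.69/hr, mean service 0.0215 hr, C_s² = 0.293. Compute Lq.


ρ = λ·E[S] = 22.69·0.0215 = 0.4878
Lq = ρ²(1+C_s²)/(2(1−ρ)) = 0.2380·(1+0.293)/(2·0.5122)
= 0.2380·1.2930/1.0243 = 0.30040

Final: 0.30040


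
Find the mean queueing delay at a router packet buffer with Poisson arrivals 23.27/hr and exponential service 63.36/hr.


ρ = 23.27/63.36 = 0.3673
Wq = ρ/(μ−λ) = 0.3673/(63.36 − 23.27) = 0.3673/40.09 = 0.009161 hr

Final: 0.009161 hr


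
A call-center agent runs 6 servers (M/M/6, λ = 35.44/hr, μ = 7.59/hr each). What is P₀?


a = λ/μ = 35.44/7.59 = 4.6693; ρ = a/c = 0.7782
Σ_{k=0}^{5} a^k/k! (terms k=0..5) = 1.00000 + 4.66930 + 10.90119 + 16.96698 + 19.80599 + 18.49603 = 71.83949
Tail: a^6/(6!(1−ρ)) = 10363.62342/(720·0.2218) = 64.90091
P₀ = 1/(71.83949 + 64.90091) = 1/136.74039 = 0.007313

Final: 0.007313


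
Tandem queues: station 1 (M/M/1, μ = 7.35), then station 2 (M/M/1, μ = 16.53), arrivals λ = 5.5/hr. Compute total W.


Each node sees arrival rate λ = 5.5/hr (tandem ⇒ throughput preserved).
W₁ = 1/(μ₁−λ) = 1/(7.35−5.5) = 0.54054 hr
W₂ = 1/(μ₂−λ) = 1/(16.53−5.5) = 0.09066 hr
W_total = W₁ + W₂ = 0.54054 + 0.09066 = 0.63120 hr

Final: 0.63120 hr


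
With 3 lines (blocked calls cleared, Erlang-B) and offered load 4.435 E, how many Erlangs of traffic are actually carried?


B(3,4.435) = 0.487742 (Erlang-B)
Carried load = a(1 − B) = 4.435·(1 − 0.487742) = 4.435·0.512258 = 2.2719 E

Final: 2.2719 Erlangs


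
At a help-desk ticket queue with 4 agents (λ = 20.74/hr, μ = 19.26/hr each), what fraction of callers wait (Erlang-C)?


a = λ/μ = 1.0768; ρ = a/4 = 0.2692
P₀ = 0.339972 (from M/M/c formula)
C(c,a) = [a^c/(c!(1−ρ))]·P₀ = [1.34465/(24·0.7308)]·0.339972
= 0.07667·0.339972 = 0.026064

Final: 0.026064


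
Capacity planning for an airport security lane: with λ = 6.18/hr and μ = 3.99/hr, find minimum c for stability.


Stability requires cμ > λ ⇔ c > λ/μ.
λ/μ = 6.18/3.99 = 1.5489
Minimum integer c = ⌊1.5489⌋ + 1 = 2
Check: 2·3.99 = 7.98 > 6.18, while 1·3.99 = 3.99 ≤ 6.18

Final: 2 servers


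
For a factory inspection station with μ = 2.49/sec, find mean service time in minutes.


Mean service time = 1/μ = 1/2.49 second = 0.40161 second
In minutes: 0.40161 × 0.0166667 = 0.006693 min

Final: 0.006693 min


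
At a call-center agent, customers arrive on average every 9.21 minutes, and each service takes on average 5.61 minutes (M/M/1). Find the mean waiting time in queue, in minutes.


λ = 60/9.21 = 6.5147 /hr
μ = 60/5.61 = 10.6952 /hr
ρ = λ/μ = 6.5147/10.6952 = 0.6091
Wq = ρ/(μ−λ) = 0.6091/(10.6952−6.5147) = 0.14570 hr
In minutes: 0.14570·60 = 8.742 min

Final: 8.742 min


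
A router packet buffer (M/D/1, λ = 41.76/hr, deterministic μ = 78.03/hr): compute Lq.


ρ = 41.76/78.03 = 0.5352
M/D/1: Lq = ρ²/(2(1−ρ)) = 0.2864/(2·0.4648) = 0.30809

Final: 0.30809
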